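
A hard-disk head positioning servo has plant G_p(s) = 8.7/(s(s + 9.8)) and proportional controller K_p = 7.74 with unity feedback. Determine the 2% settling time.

The closed-loop denominator s² + 9.8s + 67.34 gives ω_n = √67.34 = 8.206 and ζ = 9.8/(2ω_n) = 0.5971.
2% settling time T_s ≈ 4/(ζω_n) = 4/4.9 = 0.816 s.

T_s ≈ 0.816 s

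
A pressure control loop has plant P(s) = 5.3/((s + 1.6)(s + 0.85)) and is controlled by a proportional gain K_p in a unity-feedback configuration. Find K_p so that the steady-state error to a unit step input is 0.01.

For a type-0 loop with proportional control, e_ss = 1/(1 + K_p·P(0)).
P(0) = 3.897. Require 1/(1 + K_p·3.897) = 0.01, so 1 + 3.897·K_p = 100.
K_p = (100 − 1)/3.897 = 25.4.

K_p = 25.4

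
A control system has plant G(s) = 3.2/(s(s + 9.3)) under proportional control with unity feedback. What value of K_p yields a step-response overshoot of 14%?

K_p = 24

From %OS = 100·exp(−πζ/√(1−ζ²)) = 14%, ζ = −ln(0.14)/√(π²+ln²(0.14)) = 0.5305.
Characteristic equation s² + 9.3s + 3.2K_p = 0 gives ζ = 9.3/(2√(3.2K_p)).
Setting ζ = 0.5305: √(3.2K_p) = 9.3/(2·0.5305) = 8.765, so K_p = 76.83/3.2 = 24.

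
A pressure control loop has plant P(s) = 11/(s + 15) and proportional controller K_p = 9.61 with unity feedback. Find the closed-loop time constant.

Closed-loop transfer function: T(s) = K_p·P(s)/(1 + K_p·P(s)) = 105.7/(s + 15 + 105.7) = 105.7/(s + 120.7).
Time constant τ = 1/120.7 = 0.00828 s.

τ = 0.00828 s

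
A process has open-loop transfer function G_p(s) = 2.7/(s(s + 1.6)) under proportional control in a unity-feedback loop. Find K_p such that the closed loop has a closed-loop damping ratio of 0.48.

K_p = 1.03

Closed-loop characteristic equation: s² + 1.6s + K_p·2.7 = 0.
So ω_n = √(2.7K_p) and 2ζω_n = 1.6, giving ζ = 1.6/(2√(2.7K_p)).
Setting ζ = 0.48: √(2.7K_p) = 1.6/(2·0.48) = 1.667, so K_p = 2.778/2.7 = 1.03.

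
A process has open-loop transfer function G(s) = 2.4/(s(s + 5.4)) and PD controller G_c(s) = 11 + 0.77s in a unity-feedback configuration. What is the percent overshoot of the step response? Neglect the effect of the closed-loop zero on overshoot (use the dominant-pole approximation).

Forward path: (11 + 0.77s)·2.4/(s(s+5.4)). The closed-loop characteristic equation is s² + (5.4 + 2.4·0.77)s + 2.4·11 = 0.
That is s² + 7.248s + 26.4 = 0, so ω_n = 5.138 rad/s and ζ = 7.248/(2·5.138) = 0.7053.
%OS = 100·exp(−πζ/√(1−ζ²)) = 4.39%.

4.39%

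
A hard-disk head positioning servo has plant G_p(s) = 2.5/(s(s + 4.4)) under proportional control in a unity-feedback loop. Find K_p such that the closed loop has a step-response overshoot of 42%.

From %OS = 100·exp(−πζ/√(1−ζ²)) = 42%, ζ = −ln(0.42)/√(π²+ln²(0.42)) = 0.2662.
Characteristic equation s² + 4.4s + 2.5K_p = 0 gives ζ = 4.4/(2√(2.5K_p)).
Setting ζ = 0.2662: √(2.5K_p) = 4.4/(2·0.2662) = 8.265, so K_p = 68.32/2.5 = 27.3.

K_p = 27.3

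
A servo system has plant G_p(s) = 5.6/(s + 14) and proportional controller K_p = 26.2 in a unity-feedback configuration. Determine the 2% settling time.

T_s ≈ 0.0249 s

Closed-loop transfer function: T(s) = K_p·G_p(s)/(1 + K_p·G_p(s)) = 146.7/(s + 14 + 146.7) = 146.7/(s + 160.7).
Time constant τ = 1/160.7 = 0.006222 s, so the 2% settling time is about 4τ = 0.0249 s.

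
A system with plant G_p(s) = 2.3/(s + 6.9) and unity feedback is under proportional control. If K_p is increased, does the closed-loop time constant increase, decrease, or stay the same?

decrease

The closed-loop bandwidth 6.9+K_p·2.3 grows with K_p, so τ shrinks.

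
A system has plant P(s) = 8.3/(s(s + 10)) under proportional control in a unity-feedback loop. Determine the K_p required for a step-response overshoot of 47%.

From %OS = 100·exp(−πζ/√(1−ζ²)) = 47%, ζ = −ln(0.47)/√(π²+ln²(0.47)) = 0.2337.
Characteristic equation s² + 10s + 8.3K_p = 0 gives ζ = 10/(2√(8.3K_p)).
Setting ζ = 0.2337: √(8.3K_p) = 10/(2·0.2337) = 21.4, so K_p = 457.8/8.3 = 55.2.

K_p = 55.2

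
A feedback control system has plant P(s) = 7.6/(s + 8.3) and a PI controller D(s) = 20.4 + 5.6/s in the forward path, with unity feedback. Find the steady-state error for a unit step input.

0

The open loop D(s)P(s) has a pole at the origin (type 1), so the static position error constant is infinite and e_ss = 1/(1+∞) = 0.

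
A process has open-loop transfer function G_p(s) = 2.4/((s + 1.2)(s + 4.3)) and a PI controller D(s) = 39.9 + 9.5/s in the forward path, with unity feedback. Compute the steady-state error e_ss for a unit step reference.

0

The open loop D(s)G_p(s) has a pole at the origin (type 1), so the static position error constant is infinite and e_ss = 1/(1+∞) = 0.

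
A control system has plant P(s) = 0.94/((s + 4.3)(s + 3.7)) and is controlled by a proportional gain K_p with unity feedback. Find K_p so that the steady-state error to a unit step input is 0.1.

For a type-0 loop with proportional control, e_ss = 1/(1 + K_p·P(0)).
P(0) = 0.05908. Require 1/(1 + K_p·0.05908) = 0.1, so 1 + 0.05908·K_p = 10.
K_p = (10 − 1)/0.05908 = 152.

K_p = 152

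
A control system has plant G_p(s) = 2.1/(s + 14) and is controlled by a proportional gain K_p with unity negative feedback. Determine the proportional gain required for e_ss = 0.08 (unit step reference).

Steady-state error for a unit step on this type-0 loop is 1/(1 + K_p·G_p(0)).
G_p(0) = 0.15. Require 1/(1 + K_p·0.15) = 0.08, so 1 + 0.15·K_p = 12.5.
K_p = (12.5 − 1)/0.15 = 76.7.

K_p = 76.7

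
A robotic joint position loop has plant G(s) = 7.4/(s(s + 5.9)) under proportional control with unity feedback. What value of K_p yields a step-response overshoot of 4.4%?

From %OS = 100·exp(−πζ/√(1−ζ²)) = 4.4%, ζ = −ln(0.044)/√(π²+ln²(0.044)) = 0.7051.
Characteristic equation s² + 5.9s + 7.4K_p = 0 gives ζ = 5.9/(2√(7.4K_p)).
Setting ζ = 0.7051: √(7.4K_p) = 5.9/(2·0.7051) = 4.184, so K_p = 17.51/7.4 = 2.37.

K_p = 2.37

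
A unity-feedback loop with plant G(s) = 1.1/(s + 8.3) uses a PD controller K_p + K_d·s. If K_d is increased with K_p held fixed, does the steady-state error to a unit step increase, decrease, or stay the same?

unchanged

K_d affects only the transient (the s-coefficient); the DC loop gain, and hence e_ss, depends only on K_p.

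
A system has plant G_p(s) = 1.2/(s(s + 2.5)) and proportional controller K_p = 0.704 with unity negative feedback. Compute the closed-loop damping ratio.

With unity feedback the closed-loop characteristic equation is s² + 2.5s + 0.704·1.2 = s² + 2.5s + 0.8448 = 0.
Matching s² + 2ζω_n s + ω_n²: ω_n = √0.8448 = 0.9191 rad/s and 2ζω_n = 2.5, so ζ = 2.5/(2·0.9191) = 1.36.

ζ = 1.36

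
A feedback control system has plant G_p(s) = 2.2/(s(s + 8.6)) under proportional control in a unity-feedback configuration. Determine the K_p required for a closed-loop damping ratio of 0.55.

Closed-loop characteristic equation: s² + 8.6s + K_p·2.2 = 0.
So ω_n = √(2.2K_p) and 2ζω_n = 8.6, giving ζ = 8.6/(2√(2.2K_p)).
Setting ζ = 0.55: √(2.2K_p) = 8.6/(2·0.55) = 7.818, so K_p = 61.12/2.2 = 27.8.

K_p = 27.8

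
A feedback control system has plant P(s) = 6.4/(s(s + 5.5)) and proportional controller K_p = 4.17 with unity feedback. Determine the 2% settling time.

Closed-loop characteristic equation: s² + 5.5s + 26.69 = 0, so ω_n = 5.166 rad/s and ζ = 5.5/(2·5.166) = 0.5323.
2% settling time T_s ≈ 4/(ζω_n) = 4/2.75 = 1.45 s.

T_s ≈ 1.45 s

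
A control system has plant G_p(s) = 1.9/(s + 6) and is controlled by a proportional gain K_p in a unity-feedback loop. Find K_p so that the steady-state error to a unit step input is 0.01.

For a type-0 loop with proportional control, e_ss = 1/(1 + K_p·G_p(0)).
G_p(0) = 0.3167. Require 1/(1 + K_p·0.3167) = 0.01, so 1 + 0.3167·K_p = 100.
K_p = (100 − 1)/0.3167 = 313.

K_p = 313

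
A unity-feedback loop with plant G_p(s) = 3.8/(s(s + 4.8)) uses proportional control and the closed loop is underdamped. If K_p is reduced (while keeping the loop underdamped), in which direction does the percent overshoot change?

decrease

ζ = 4.8/(2√(3.8K_p)) rises as K_p falls; higher damping means less overshoot.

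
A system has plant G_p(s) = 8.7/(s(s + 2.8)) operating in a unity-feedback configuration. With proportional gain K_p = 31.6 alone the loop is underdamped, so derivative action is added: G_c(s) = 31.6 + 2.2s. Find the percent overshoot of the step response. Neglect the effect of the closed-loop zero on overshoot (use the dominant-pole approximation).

6.25%

Forward path: (31.6 + 2.2s)·8.7/(s(s+2.8)). The closed-loop characteristic equation is s² + (2.8 + 8.7·2.2)s + 8.7·31.6 = 0.
That is s² + 21.94s + 274.9 = 0, so ω_n = 16.58 rad/s and ζ = 21.94/(2·16.58) = 0.6616.
%OS = 100·exp(−πζ/√(1−ζ²)) = 6.25%.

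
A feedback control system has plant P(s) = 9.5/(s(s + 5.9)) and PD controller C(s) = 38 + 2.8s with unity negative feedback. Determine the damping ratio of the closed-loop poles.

Forward path: (38 + 2.8s)·9.5/(s(s+5.9)). The closed-loop characteristic equation is s² + (5.9 + 9.5·2.8)s + 9.5·38 = 0.
That is s² + 32.5s + 361 = 0, so ω_n = 19 rad/s and ζ = 32.5/(2·19) = 0.8553.

ζ = 0.855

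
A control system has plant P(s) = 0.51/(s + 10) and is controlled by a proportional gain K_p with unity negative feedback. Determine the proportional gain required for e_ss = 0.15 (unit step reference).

Steady-state error for a unit step on this type-0 loop is 1/(1 + K_p·P(0)).
P(0) = 0.051. Require 1/(1 + K_p·0.051) = 0.15, so 1 + 0.051·K_p = 6.667.
K_p = (6.667 − 1)/0.051 = 111.

K_p = 111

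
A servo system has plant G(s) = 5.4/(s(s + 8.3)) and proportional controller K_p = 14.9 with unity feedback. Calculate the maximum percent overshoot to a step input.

19.4%

From 1 + K_pG(s) = 0: s² + 8.3s + 80.46 = 0 ⇒ ω_n = 8.97, ζ = 0.4627.
%OS = 100·exp(−πζ/√(1−ζ²)) = 100·exp(−π·0.4627/√0.7859) = 19.4%.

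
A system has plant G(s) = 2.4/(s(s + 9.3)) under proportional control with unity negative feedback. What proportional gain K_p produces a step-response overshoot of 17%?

From %OS = 100·exp(−πζ/√(1−ζ²)) = 17%, ζ = −ln(0.17)/√(π²+ln²(0.17)) = 0.4913.
Characteristic equation s² + 9.3s + 2.4K_p = 0 gives ζ = 9.3/(2√(2.4K_p)).
Setting ζ = 0.4913: √(2.4K_p) = 9.3/(2·0.4913) = 9.465, so K_p = 89.59/2.4 = 37.3.

K_p = 37.3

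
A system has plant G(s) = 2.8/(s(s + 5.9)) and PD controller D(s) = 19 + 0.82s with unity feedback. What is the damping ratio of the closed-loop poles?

Forward path: (19 + 0.82s)·2.8/(s(s+5.9)). The closed-loop characteristic equation is s² + (5.9 + 2.8·0.82)s + 2.8·19 = 0.
That is s² + 8.196s + 53.2 = 0, so ω_n = 7.294 rad/s and ζ = 8.196/(2·7.294) = 0.5618.

ζ = 0.562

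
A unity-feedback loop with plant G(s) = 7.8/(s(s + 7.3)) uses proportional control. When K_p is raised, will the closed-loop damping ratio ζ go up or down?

ζ = 7.3/(2√(7.8K_p)); increasing K_p raises the denominator, so ζ falls.

decrease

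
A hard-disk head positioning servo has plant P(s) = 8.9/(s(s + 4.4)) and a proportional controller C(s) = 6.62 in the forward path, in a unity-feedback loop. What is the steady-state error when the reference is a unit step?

The open loop C(s)P(s) has a pole at the origin (type 1), so the static position error constant is infinite and e_ss = 1/(1+∞) = 0.

0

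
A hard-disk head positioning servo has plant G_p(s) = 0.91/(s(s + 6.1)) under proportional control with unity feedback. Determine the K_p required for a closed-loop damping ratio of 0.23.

K_p = 193

Closed-loop characteristic equation: s² + 6.1s + K_p·0.91 = 0.
So ω_n = √(0.91K_p) and 2ζω_n = 6.1, giving ζ = 6.1/(2√(0.91K_p)).
Setting ζ = 0.23: √(0.91K_p) = 6.1/(2·0.23) = 13.26, so K_p = 175.9/0.91 = 193.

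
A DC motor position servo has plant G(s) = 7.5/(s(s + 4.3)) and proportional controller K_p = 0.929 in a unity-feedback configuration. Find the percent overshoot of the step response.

Closed-loop characteristic equation: s² + 4.3s + 6.968 = 0, so ω_n = 2.64 rad/s and ζ = 4.3/(2·2.64) = 0.8145.
%OS = 100·exp(−πζ/√(1−ζ²)) = 100·exp(−π·0.8145/√0.3366) = 1.21%.

1.21%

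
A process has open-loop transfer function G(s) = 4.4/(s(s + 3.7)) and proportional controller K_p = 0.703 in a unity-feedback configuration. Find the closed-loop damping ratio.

ζ = 1.05

1 + K_p·G(s) = 0 gives s² + 3.7s + 3.093 = 0.
Matching s² + 2ζω_n s + ω_n²: ω_n = √3.093 = 1.759 rad/s and 2ζω_n = 3.7, so ζ = 3.7/(2·1.759) = 1.05.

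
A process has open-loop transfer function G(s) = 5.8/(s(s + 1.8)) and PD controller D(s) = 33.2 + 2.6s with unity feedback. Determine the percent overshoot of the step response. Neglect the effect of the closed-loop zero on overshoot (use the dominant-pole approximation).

Forward path: (33.2 + 2.6s)·5.8/(s(s+1.8)). The closed-loop characteristic equation is s² + (1.8 + 5.8·2.6)s + 5.8·33.2 = 0.
That is s² + 16.88s + 192.6 = 0, so ω_n = 13.88 rad/s and ζ = 16.88/(2·13.88) = 0.6082.
%OS = 100·exp(−πζ/√(1−ζ²)) = 9.01%.

9.01%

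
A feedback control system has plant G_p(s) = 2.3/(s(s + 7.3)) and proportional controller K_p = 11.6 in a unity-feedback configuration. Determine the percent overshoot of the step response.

Closed-loop characteristic equation: s² + 7.3s + 26.68 = 0, so ω_n = 5.165 rad/s and ζ = 7.3/(2·5.165) = 0.7066.
%OS = 100·exp(−πζ/√(1−ζ²)) = 100·exp(−π·0.7066/√0.5007) = 4.34%.

4.34%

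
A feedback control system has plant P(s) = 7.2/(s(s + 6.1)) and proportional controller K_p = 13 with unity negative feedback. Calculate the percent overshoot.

From 1 + K_pP(s) = 0: s² + 6.1s + 93.6 = 0 ⇒ ω_n = 9.675, ζ = 0.3153.
%OS = 100·exp(−πζ/√(1−ζ²)) = 100·exp(−π·0.3153/√0.9006) = 35.2%.

35.2%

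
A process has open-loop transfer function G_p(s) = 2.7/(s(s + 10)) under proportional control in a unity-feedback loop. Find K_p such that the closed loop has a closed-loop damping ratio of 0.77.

Closed-loop characteristic equation: s² + 10s + K_p·2.7 = 0.
So ω_n = √(2.7K_p) and 2ζω_n = 10, giving ζ = 10/(2√(2.7K_p)).
Setting ζ = 0.77: √(2.7K_p) = 10/(2·0.77) = 6.494, so K_p = 42.17/2.7 = 15.6.

K_p = 15.6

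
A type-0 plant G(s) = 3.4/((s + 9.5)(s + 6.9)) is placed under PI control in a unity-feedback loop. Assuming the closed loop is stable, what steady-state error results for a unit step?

The PI controller's integrator makes the forward path type 1, so e_ss to a step is zero.

0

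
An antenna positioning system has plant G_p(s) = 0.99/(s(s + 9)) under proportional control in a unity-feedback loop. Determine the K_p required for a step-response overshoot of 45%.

K_p = 337

From %OS = 100·exp(−πζ/√(1−ζ²)) = 45%, ζ = −ln(0.45)/√(π²+ln²(0.45)) = 0.2463.
Characteristic equation s² + 9s + 0.99K_p = 0 gives ζ = 9/(2√(0.99K_p)).
Setting ζ = 0.2463: √(0.99K_p) = 9/(2·0.2463) = 18.27, so K_p = 333.7/0.99 = 337.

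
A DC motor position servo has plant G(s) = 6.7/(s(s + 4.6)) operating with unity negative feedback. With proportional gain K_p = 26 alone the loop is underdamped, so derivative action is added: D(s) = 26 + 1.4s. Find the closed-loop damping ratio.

Forward path: (26 + 1.4s)·6.7/(s(s+4.6)). The closed-loop characteristic equation is s² + (4.6 + 6.7·1.4)s + 6.7·26 = 0.
That is s² + 13.98s + 174.2 = 0, so ω_n = 13.2 rad/s and ζ = 13.98/(2·13.2) = 0.5296.

ζ = 0.53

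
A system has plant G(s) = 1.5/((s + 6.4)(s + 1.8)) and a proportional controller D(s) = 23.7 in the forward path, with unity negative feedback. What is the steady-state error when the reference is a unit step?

The loop is type 0. Static position error constant K_pos = D(0)·G(0) = 23.7·0.1302 = 3.086.
Steady-state error to a unit step: e_ss = 1/(1+K_pos) = 1/4.086 = 0.245.

0.245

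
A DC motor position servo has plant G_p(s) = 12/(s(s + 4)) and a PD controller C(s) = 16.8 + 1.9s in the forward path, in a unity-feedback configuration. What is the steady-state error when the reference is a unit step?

0

The open loop C(s)G_p(s) has a pole at the origin (type 1), so the static position error constant is infinite and e_ss = 1/(1+∞) = 0.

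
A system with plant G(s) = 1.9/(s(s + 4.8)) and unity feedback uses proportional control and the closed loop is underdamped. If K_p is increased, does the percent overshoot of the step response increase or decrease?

ζ = 4.8/(2√(1.9K_p)) decreases as K_p grows; lower damping means more overshoot.

increase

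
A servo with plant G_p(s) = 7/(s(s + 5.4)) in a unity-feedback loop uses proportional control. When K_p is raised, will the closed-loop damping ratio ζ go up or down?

decrease

ζ = 5.4/(2√(7K_p)); increasing K_p raises the denominator, so ζ falls.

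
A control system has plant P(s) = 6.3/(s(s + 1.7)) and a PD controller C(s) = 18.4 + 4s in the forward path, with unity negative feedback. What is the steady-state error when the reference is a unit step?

0

The open loop C(s)P(s) has a pole at the origin (type 1), so the static position error constant is infinite and e_ss = 1/(1+∞) = 0.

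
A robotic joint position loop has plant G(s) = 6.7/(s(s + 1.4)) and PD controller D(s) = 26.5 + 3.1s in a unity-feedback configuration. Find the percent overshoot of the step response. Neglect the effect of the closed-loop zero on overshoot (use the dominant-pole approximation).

0.901%

Forward path: (26.5 + 3.1s)·6.7/(s(s+1.4)). The closed-loop characteristic equation is s² + (1.4 + 6.7·3.1)s + 6.7·26.5 = 0.
That is s² + 22.17s + 177.6 = 0, so ω_n = 13.32 rad/s and ζ = 22.17/(2·13.32) = 0.8319.
%OS = 100·exp(−πζ/√(1−ζ²)) = 0.901%.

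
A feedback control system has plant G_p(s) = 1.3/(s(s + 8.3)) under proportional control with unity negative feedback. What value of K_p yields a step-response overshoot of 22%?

K_p = 70.3

From %OS = 100·exp(−πζ/√(1−ζ²)) = 22%, ζ = −ln(0.22)/√(π²+ln²(0.22)) = 0.4342.
Characteristic equation s² + 8.3s + 1.3K_p = 0 gives ζ = 8.3/(2√(1.3K_p)).
Setting ζ = 0.4342: √(1.3K_p) = 8.3/(2·0.4342) = 9.559, so K_p = 91.37/1.3 = 70.3.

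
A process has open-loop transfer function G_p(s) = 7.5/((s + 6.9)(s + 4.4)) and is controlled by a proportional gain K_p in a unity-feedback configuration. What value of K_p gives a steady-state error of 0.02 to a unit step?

Steady-state error for a unit step on this type-0 loop is 1/(1 + K_p·G_p(0)).
G_p(0) = 0.247. Require 1/(1 + K_p·0.247) = 0.02, so 1 + 0.247·K_p = 50.
K_p = (50 − 1)/0.247 = 198.

K_p = 198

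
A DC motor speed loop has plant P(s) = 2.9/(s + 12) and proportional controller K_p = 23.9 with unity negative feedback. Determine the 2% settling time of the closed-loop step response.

Closed-loop transfer function: T(s) = K_p·P(s)/(1 + K_p·P(s)) = 69.31/(s + 12 + 69.31) = 69.31/(s + 81.31).
Time constant τ = 1/81.31 = 0.0123 s, so the 2% settling time is about 4τ = 0.0492 s.

T_s ≈ 0.0492 s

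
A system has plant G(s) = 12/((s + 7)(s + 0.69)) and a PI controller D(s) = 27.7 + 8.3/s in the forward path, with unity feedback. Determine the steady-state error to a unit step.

The open loop D(s)G(s) has a pole at the origin (type 1), so the static position error constant is infinite and e_ss = 1/(1+∞) = 0.

0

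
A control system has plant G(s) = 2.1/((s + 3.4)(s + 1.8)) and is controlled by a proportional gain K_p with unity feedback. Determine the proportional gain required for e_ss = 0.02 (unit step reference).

The loop is type 0, so e_ss(step) = 1/(1 + K_pos) with K_pos = K_p·G(0).
G(0) = 0.3431. Require 1/(1 + K_p·0.3431) = 0.02, so 1 + 0.3431·K_p = 50.
K_p = (50 − 1)/0.3431 = 143.

K_p = 143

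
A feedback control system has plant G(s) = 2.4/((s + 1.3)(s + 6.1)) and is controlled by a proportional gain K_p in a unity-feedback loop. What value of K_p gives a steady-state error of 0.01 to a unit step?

For a type-0 loop with proportional control, e_ss = 1/(1 + K_p·G(0)).
G(0) = 0.3026. Require 1/(1 + K_p·0.3026) = 0.01, so 1 + 0.3026·K_p = 100.
K_p = (100 − 1)/0.3026 = 327.

K_p = 327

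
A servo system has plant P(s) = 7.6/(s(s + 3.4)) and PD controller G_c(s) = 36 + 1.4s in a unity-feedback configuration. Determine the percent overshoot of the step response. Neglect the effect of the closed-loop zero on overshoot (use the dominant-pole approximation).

22.9%

Forward path: (36 + 1.4s)·7.6/(s(s+3.4)). The closed-loop characteristic equation is s² + (3.4 + 7.6·1.4)s + 7.6·36 = 0.
That is s² + 14.04s + 273.6 = 0, so ω_n = 16.54 rad/s and ζ = 14.04/(2·16.54) = 0.4244.
%OS = 100·exp(−πζ/√(1−ζ²)) = 22.9%.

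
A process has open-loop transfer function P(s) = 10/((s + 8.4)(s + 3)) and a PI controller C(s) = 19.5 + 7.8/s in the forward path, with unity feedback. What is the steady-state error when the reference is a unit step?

0

The open loop C(s)P(s) has a pole at the origin (type 1), so the static position error constant is infinite and e_ss = 1/(1+∞) = 0.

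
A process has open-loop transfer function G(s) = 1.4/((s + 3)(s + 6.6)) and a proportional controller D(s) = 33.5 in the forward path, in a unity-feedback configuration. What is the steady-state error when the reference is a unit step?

The loop is type 0. Static position error constant K_pos = D(0)·G(0) = 33.5·0.07071 = 2.369.
Steady-state error to a unit step: e_ss = 1/(1+K_pos) = 1/3.369 = 0.297.

0.297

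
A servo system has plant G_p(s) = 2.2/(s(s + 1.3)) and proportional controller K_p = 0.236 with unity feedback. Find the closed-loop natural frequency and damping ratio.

ω_n = 0.721 rad/s, ζ = 0.902

The closed-loop denominator is s(s+1.3) + 0.236·2.2 = s² + 1.3s + 0.5192.
So ω_n² = 0.5192 ⇒ ω_n = 0.7206 rad/s, and ζ = 1.3/(2ω_n) = 0.902.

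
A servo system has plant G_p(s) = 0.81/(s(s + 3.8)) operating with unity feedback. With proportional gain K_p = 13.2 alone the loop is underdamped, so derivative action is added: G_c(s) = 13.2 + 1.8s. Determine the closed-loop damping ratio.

ζ = 0.804

Forward path: (13.2 + 1.8s)·0.81/(s(s+3.8)). The closed-loop characteristic equation is s² + (3.8 + 0.81·1.8)s + 0.81·13.2 = 0.
That is s² + 5.258s + 10.69 = 0, so ω_n = 3.27 rad/s and ζ = 5.258/(2·3.27) = 0.804.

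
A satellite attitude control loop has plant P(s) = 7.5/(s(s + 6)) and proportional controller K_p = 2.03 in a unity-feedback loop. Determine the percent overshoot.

The closed-loop denominator s² + 6s + 15.22 gives ω_n = √15.22 = 3.902 and ζ = 6/(2ω_n) = 0.7689.
%OS = 100·exp(−πζ/√(1−ζ²)) = 100·exp(−π·0.7689/√0.4089) = 2.29%.

2.29%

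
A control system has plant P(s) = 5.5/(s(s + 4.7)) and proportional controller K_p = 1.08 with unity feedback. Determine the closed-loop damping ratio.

With unity feedback the closed-loop characteristic equation is s² + 4.7s + 1.08·5.5 = s² + 4.7s + 5.94 = 0.
So ω_n² = 5.94 ⇒ ω_n = 2.437 rad/s, and ζ = 4.7/(2ω_n) = 0.964.

ζ = 0.964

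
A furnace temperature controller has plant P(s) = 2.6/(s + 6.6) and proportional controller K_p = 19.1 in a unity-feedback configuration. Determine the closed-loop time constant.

Closed-loop transfer function: T(s) = K_p·P(s)/(1 + K_p·P(s)) = 49.66/(s + 6.6 + 49.66) = 49.66/(s + 56.26).
Time constant τ = 1/56.26 = 0.0178 s.

τ = 0.0178 s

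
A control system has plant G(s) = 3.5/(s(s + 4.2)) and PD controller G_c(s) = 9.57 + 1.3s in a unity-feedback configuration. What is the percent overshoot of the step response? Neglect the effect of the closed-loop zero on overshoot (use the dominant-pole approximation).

2.66%

Forward path: (9.57 + 1.3s)·3.5/(s(s+4.2)). The closed-loop characteristic equation is s² + (4.2 + 3.5·1.3)s + 3.5·9.57 = 0.
That is s² + 8.75s + 33.5 = 0, so ω_n = 5.787 rad/s and ζ = 8.75/(2·5.787) = 0.7559.
%OS = 100·exp(−πζ/√(1−ζ²)) = 2.66%.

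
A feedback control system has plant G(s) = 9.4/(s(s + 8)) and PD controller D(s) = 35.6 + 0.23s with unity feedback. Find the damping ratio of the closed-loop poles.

ζ = 0.278

Forward path: (35.6 + 0.23s)·9.4/(s(s+8)). The closed-loop characteristic equation is s² + (8 + 9.4·0.23)s + 9.4·35.6 = 0.
That is s² + 10.16s + 334.6 = 0, so ω_n = 18.29 rad/s and ζ = 10.16/(2·18.29) = 0.2778.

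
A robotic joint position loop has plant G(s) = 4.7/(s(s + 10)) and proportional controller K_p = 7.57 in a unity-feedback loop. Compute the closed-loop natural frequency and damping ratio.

1 + K_p·G(s) = 0 gives s² + 10s + 35.58 = 0.
So ω_n² = 35.58 ⇒ ω_n = 5.965 rad/s, and ζ = 10/(2ω_n) = 0.838.

ω_n = 5.96 rad/s, ζ = 0.838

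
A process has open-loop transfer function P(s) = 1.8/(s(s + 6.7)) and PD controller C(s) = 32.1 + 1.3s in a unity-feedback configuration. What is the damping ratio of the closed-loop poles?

Forward path: (32.1 + 1.3s)·1.8/(s(s+6.7)). The closed-loop characteristic equation is s² + (6.7 + 1.8·1.3)s + 1.8·32.1 = 0.
That is s² + 9.04s + 57.78 = 0, so ω_n = 7.601 rad/s and ζ = 9.04/(2·7.601) = 0.5946.

ζ = 0.595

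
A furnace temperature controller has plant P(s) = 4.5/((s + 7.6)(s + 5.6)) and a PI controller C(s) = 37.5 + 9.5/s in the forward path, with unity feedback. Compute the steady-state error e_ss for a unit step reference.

0

The open loop C(s)P(s) has a pole at the origin (type 1), so the static position error constant is infinite and e_ss = 1/(1+∞) = 0.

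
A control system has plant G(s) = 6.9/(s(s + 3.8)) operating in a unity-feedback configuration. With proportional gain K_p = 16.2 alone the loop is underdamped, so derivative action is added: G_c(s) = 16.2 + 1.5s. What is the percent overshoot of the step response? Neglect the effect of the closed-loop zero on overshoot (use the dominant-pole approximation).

Forward path: (16.2 + 1.5s)·6.9/(s(s+3.8)). The closed-loop characteristic equation is s² + (3.8 + 6.9·1.5)s + 6.9·16.2 = 0.
That is s² + 14.15s + 111.8 = 0, so ω_n = 10.57 rad/s and ζ = 14.15/(2·10.57) = 0.6692.
%OS = 100·exp(−πζ/√(1−ζ²)) = 5.91%.

5.91%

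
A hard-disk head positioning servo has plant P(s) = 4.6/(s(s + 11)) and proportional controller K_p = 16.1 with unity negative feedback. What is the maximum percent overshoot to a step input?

Closed-loop characteristic equation: s² + 11s + 74.06 = 0, so ω_n = 8.606 rad/s and ζ = 11/(2·8.606) = 0.6391.
%OS = 100·exp(−πζ/√(1−ζ²)) = 100·exp(−π·0.6391/√0.5915) = 7.35%.

7.35%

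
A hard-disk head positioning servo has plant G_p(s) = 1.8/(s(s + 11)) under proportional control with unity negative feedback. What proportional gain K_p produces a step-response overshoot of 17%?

From %OS = 100·exp(−πζ/√(1−ζ²)) = 17%, ζ = −ln(0.17)/√(π²+ln²(0.17)) = 0.4913.
Characteristic equation s² + 11s + 1.8K_p = 0 gives ζ = 11/(2√(1.8K_p)).
Setting ζ = 0.4913: √(1.8K_p) = 11/(2·0.4913) = 11.2, so K_p = 125.3/1.8 = 69.6.

K_p = 69.6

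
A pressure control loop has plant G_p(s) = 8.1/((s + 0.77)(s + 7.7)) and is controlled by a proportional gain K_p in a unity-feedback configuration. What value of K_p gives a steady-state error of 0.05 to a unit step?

Steady-state error for a unit step on this type-0 loop is 1/(1 + K_p·G_p(0)).
G_p(0) = 1.366. Require 1/(1 + K_p·1.366) = 0.05, so 1 + 1.366·K_p = 20.
K_p = (20 − 1)/1.366 = 13.9.

K_p = 13.9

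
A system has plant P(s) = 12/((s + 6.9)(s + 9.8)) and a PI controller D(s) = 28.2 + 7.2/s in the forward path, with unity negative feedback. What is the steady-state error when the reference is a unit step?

0

The open loop D(s)P(s) has a pole at the origin (type 1), so the static position error constant is infinite and e_ss = 1/(1+∞) = 0.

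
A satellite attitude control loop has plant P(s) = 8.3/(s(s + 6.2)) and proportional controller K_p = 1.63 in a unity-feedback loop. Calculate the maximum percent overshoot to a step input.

0.73%

Closed-loop characteristic equation: s² + 6.2s + 13.53 = 0, so ω_n = 3.678 rad/s and ζ = 6.2/(2·3.678) = 0.8428.
%OS = 100·exp(−πζ/√(1−ζ²)) = 100·exp(−π·0.8428/√0.2897) = 0.73%.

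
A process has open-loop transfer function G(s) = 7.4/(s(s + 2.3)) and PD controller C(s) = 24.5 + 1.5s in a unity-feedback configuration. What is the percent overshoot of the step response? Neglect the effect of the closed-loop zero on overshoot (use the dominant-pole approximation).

16.5%

Forward path: (24.5 + 1.5s)·7.4/(s(s+2.3)). The closed-loop characteristic equation is s² + (2.3 + 7.4·1.5)s + 7.4·24.5 = 0.
That is s² + 13.4s + 181.3 = 0, so ω_n = 13.46 rad/s and ζ = 13.4/(2·13.46) = 0.4976.
%OS = 100·exp(−πζ/√(1−ζ²)) = 16.5%.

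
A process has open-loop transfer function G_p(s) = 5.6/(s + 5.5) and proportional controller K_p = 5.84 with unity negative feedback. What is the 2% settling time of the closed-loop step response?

T_s ≈ 0.105 s

Closed-loop transfer function: T(s) = K_p·G_p(s)/(1 + K_p·G_p(s)) = 32.7/(s + 5.5 + 32.7) = 32.7/(s + 38.2).
Time constant τ = 1/38.2 = 0.02618 s, so the 2% settling time is about 4τ = 0.105 s.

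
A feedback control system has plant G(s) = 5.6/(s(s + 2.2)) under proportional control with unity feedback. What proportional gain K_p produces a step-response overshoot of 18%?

K_p = 0.941

From %OS = 100·exp(−πζ/√(1−ζ²)) = 18%, ζ = −ln(0.18)/√(π²+ln²(0.18)) = 0.4791.
Characteristic equation s² + 2.2s + 5.6K_p = 0 gives ζ = 2.2/(2√(5.6K_p)).
Setting ζ = 0.4791: √(5.6K_p) = 2.2/(2·0.4791) = 2.296, so K_p = 5.271/5.6 = 0.941.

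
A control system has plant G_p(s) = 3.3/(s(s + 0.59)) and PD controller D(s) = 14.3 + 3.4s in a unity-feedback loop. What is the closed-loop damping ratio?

Forward path: (14.3 + 3.4s)·3.3/(s(s+0.59)). The closed-loop characteristic equation is s² + (0.59 + 3.3·3.4)s + 3.3·14.3 = 0.
That is s² + 11.81s + 47.19 = 0, so ω_n = 6.869 rad/s and ζ = 11.81/(2·6.869) = 0.8596.

ζ = 0.86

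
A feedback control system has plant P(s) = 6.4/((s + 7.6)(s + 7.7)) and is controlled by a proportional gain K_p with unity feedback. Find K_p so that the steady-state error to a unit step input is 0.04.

For a type-0 loop with proportional control, e_ss = 1/(1 + K_p·P(0)).
P(0) = 0.1094. Require 1/(1 + K_p·0.1094) = 0.04, so 1 + 0.1094·K_p = 25.
K_p = (25 − 1)/0.1094 = 219.

K_p = 219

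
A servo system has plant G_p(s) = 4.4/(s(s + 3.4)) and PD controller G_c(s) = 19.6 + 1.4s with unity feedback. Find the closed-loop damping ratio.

Forward path: (19.6 + 1.4s)·4.4/(s(s+3.4)). The closed-loop characteristic equation is s² + (3.4 + 4.4·1.4)s + 4.4·19.6 = 0.
That is s² + 9.56s + 86.24 = 0, so ω_n = 9.287 rad/s and ζ = 9.56/(2·9.287) = 0.5147.

ζ = 0.515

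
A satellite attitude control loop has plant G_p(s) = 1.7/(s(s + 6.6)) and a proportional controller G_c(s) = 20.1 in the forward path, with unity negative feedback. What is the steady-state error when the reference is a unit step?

0

The open loop G_c(s)G_p(s) has a pole at the origin (type 1), so the static position error constant is infinite and e_ss = 1/(1+∞) = 0.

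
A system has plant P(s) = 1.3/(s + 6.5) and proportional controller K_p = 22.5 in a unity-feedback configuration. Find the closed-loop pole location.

Closed-loop transfer function: T(s) = K_p·P(s)/(1 + K_p·P(s)) = 29.25/(s + 6.5 + 29.25) = 29.25/(s + 35.75).
The closed-loop pole is at s = −35.75.

s = -35.75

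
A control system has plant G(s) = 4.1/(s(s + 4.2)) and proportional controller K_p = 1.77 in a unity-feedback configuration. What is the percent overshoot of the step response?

The closed-loop denominator s² + 4.2s + 7.257 gives ω_n = √7.257 = 2.694 and ζ = 4.2/(2ω_n) = 0.7795.
%OS = 100·exp(−πζ/√(1−ζ²)) = 100·exp(−π·0.7795/√0.3923) = 2%.

2%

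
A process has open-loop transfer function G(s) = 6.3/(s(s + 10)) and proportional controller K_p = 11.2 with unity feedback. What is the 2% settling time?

T_s ≈ 0.8 s

The closed-loop denominator s² + 10s + 70.56 gives ω_n = √70.56 = 8.4 and ζ = 10/(2ω_n) = 0.5952.
2% settling time T_s ≈ 4/(ζω_n) = 4/5 = 0.8 s.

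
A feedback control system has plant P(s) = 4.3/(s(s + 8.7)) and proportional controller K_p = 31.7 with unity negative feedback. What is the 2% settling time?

T_s ≈ 0.92 s

Closed-loop characteristic equation: s² + 8.7s + 136.3 = 0, so ω_n = 11.68 rad/s and ζ = 8.7/(2·11.68) = 0.3726.
2% settling time T_s ≈ 4/(ζω_n) = 4/4.35 = 0.92 s.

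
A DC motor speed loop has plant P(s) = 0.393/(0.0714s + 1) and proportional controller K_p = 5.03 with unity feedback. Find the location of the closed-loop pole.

s = -41.69

Closed loop: T(s) = K_p·P/(1+K_p·P) = 1.977/(0.0714s + 1 + 1.977), with pole at s = −(1 + 1.977)/0.0714 = −41.69.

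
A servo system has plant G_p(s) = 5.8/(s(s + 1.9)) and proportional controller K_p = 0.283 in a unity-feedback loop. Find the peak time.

From 1 + K_pG_p(s) = 0: s² + 1.9s + 1.641 = 0 ⇒ ω_n = 1.281, ζ = 0.7415.
Damped frequency ω_d = ω_n√(1−ζ²) = 0.8596 rad/s, so peak time T_p = π/ω_d = 3.65 s.

T_p = 3.65 s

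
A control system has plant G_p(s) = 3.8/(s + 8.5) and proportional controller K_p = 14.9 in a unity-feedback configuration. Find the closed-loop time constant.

Closed-loop transfer function: T(s) = K_p·G_p(s)/(1 + K_p·G_p(s)) = 56.62/(s + 8.5 + 56.62) = 56.62/(s + 65.12).
Time constant τ = 1/65.12 = 0.0154 s.

τ = 0.0154 s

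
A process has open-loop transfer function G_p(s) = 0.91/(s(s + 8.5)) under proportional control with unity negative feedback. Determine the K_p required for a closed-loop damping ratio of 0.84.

Closed-loop characteristic equation: s² + 8.5s + K_p·0.91 = 0.
So ω_n = √(0.91K_p) and 2ζω_n = 8.5, giving ζ = 8.5/(2√(0.91K_p)).
Setting ζ = 0.84: √(0.91K_p) = 8.5/(2·0.84) = 5.06, so K_p = 25.6/0.91 = 28.1.

K_p = 28.1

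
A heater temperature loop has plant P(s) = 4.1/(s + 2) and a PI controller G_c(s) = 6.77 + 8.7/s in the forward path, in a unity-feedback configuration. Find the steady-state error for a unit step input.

The open loop G_c(s)P(s) has a pole at the origin (type 1), so the static position error constant is infinite and e_ss = 1/(1+∞) = 0.

0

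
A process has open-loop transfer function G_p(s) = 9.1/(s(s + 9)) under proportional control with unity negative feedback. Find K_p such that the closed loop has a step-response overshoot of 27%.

K_p = 15

From %OS = 100·exp(−πζ/√(1−ζ²)) = 27%, ζ = −ln(0.27)/√(π²+ln²(0.27)) = 0.3847.
Characteristic equation s² + 9s + 9.1K_p = 0 gives ζ = 9/(2√(9.1K_p)).
Setting ζ = 0.3847: √(9.1K_p) = 9/(2·0.3847) = 11.7, so K_p = 136.8/9.1 = 15.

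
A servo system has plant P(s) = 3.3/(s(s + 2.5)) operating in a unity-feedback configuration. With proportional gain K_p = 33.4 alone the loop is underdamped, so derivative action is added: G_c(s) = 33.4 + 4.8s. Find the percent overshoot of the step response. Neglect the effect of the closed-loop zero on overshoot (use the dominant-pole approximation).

0.357%

Forward path: (33.4 + 4.8s)·3.3/(s(s+2.5)). The closed-loop characteristic equation is s² + (2.5 + 3.3·4.8)s + 3.3·33.4 = 0.
That is s² + 18.34s + 110.2 = 0, so ω_n = 10.5 rad/s and ζ = 18.34/(2·10.5) = 0.8735.
%OS = 100·exp(−πζ/√(1−ζ²)) = 0.357%.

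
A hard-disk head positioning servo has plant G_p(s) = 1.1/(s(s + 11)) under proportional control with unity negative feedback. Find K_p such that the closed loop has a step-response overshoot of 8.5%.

From %OS = 100·exp(−πζ/√(1−ζ²)) = 8.5%, ζ = −ln(0.085)/√(π²+ln²(0.085)) = 0.6173.
Characteristic equation s² + 11s + 1.1K_p = 0 gives ζ = 11/(2√(1.1K_p)).
Setting ζ = 0.6173: √(1.1K_p) = 11/(2·0.6173) = 8.91, so K_p = 79.38/1.1 = 72.2.

K_p = 72.2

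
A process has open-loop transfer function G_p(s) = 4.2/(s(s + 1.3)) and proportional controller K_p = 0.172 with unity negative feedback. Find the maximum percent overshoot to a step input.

Closed-loop characteristic equation: s² + 1.3s + 0.7224 = 0, so ω_n = 0.8499 rad/s and ζ = 1.3/(2·0.8499) = 0.7648.
%OS = 100·exp(−πζ/√(1−ζ²)) = 100·exp(−π·0.7648/√0.4151) = 2.4%.

2.4%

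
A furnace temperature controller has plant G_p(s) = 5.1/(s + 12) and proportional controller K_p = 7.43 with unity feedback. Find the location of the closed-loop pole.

s = -49.89

Closed-loop transfer function: T(s) = K_p·G_p(s)/(1 + K_p·G_p(s)) = 37.89/(s + 12 + 37.89) = 37.89/(s + 49.89).
The closed-loop pole is at s = −49.89.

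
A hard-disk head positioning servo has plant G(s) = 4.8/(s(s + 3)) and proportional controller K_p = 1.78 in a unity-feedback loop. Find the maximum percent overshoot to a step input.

From 1 + K_pG(s) = 0: s² + 3s + 8.544 = 0 ⇒ ω_n = 2.923, ζ = 0.5132.
%OS = 100·exp(−πζ/√(1−ζ²)) = 100·exp(−π·0.5132/√0.7367) = 15.3%.

15.3%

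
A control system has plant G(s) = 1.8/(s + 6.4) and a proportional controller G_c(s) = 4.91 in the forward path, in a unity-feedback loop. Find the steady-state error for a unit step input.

The loop is type 0. Static position error constant K_pos = G_c(0)·G(0) = 4.91·0.2812 = 1.381.
Steady-state error to a unit step: e_ss = 1/(1+K_pos) = 1/2.381 = 0.42.

0.42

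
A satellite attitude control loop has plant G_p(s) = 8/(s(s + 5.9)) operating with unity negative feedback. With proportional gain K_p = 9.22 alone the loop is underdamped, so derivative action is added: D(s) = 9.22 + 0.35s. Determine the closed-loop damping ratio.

ζ = 0.506

Forward path: (9.22 + 0.35s)·8/(s(s+5.9)). The closed-loop characteristic equation is s² + (5.9 + 8·0.35)s + 8·9.22 = 0.
That is s² + 8.7s + 73.76 = 0, so ω_n = 8.588 rad/s and ζ = 8.7/(2·8.588) = 0.5065.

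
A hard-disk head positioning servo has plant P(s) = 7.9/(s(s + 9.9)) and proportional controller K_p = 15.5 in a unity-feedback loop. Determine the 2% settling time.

T_s ≈ 0.808 s

From 1 + K_pP(s) = 0: s² + 9.9s + 122.5 = 0 ⇒ ω_n = 11.07, ζ = 0.4473.
2% settling time T_s ≈ 4/(ζω_n) = 4/4.95 = 0.808 s.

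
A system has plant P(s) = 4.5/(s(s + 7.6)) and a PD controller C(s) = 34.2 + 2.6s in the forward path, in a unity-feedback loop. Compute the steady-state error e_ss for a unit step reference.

The open loop C(s)P(s) has a pole at the origin (type 1), so the static position error constant is infinite and e_ss = 1/(1+∞) = 0.

0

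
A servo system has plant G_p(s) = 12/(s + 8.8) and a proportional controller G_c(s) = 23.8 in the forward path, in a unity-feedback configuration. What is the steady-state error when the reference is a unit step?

0.0299

The loop is type 0. Static position error constant K_pos = G_c(0)·G_p(0) = 23.8·1.364 = 32.45.
Steady-state error to a unit step: e_ss = 1/(1+K_pos) = 1/33.45 = 0.0299.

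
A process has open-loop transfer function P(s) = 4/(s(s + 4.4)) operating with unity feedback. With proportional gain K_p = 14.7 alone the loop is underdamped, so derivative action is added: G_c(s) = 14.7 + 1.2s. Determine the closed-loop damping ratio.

Forward path: (14.7 + 1.2s)·4/(s(s+4.4)). The closed-loop characteristic equation is s² + (4.4 + 4·1.2)s + 4·14.7 = 0.
That is s² + 9.2s + 58.8 = 0, so ω_n = 7.668 rad/s and ζ = 9.2/(2·7.668) = 0.5999.

ζ = 0.6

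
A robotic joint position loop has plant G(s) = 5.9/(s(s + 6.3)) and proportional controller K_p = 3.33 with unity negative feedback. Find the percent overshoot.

From 1 + K_pG(s) = 0: s² + 6.3s + 19.65 = 0 ⇒ ω_n = 4.432, ζ = 0.7107.
%OS = 100·exp(−πζ/√(1−ζ²)) = 100·exp(−π·0.7107/√0.495) = 4.19%.

4.19%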